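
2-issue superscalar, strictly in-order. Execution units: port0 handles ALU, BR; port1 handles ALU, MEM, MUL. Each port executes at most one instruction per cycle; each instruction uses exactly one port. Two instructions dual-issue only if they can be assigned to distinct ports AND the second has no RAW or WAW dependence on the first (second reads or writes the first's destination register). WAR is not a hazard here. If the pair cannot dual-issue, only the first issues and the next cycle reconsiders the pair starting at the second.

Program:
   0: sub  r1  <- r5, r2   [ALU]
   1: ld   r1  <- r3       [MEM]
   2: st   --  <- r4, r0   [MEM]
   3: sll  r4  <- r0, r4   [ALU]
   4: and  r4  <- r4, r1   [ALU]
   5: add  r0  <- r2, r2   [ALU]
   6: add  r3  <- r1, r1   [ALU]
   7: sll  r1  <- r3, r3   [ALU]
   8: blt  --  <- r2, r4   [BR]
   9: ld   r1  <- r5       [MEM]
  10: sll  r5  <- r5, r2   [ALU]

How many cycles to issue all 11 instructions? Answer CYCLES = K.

CYCLES = 7

c0: i0 sub  WAW r1
c1: i1 ld  no-port MEM/MEM
c2: i2/i3 st+sll  dual
c3: i4/i5 and+add  dual
c4: i6 add  RAW r3
c5: i7/i8 sll+blt  dual
c6: i9/i10 ld+sll  dual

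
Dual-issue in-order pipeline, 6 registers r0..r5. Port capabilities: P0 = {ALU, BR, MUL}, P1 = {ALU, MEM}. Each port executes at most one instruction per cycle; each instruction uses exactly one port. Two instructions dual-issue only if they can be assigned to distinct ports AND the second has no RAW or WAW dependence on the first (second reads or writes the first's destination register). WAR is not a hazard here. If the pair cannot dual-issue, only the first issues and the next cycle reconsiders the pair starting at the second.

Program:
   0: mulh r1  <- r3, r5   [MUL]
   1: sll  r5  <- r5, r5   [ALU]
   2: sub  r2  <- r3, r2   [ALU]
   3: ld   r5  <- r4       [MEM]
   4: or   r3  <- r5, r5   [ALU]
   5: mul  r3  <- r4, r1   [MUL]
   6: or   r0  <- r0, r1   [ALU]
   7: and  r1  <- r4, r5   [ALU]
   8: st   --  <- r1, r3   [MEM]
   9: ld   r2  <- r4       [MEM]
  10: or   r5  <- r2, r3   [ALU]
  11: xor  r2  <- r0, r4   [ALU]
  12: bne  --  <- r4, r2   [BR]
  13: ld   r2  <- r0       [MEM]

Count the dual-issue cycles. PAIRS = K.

PAIRS = 5

t=0 i0+i1:mulh+sll ; dual
t=1 i2+i3:sub+ld ; dual
t=2 i4:or ; WAW r3
t=3 i5+i6:mul+or ; dual
t=4 i7:and ; RAW r1
t=5 i8:st ; no-port MEM/MEM
t=6 i9:ld ; RAW r2
t=7 i10+i11:or+xor ; dual
t=8 i12+i13:bne+ld ; dual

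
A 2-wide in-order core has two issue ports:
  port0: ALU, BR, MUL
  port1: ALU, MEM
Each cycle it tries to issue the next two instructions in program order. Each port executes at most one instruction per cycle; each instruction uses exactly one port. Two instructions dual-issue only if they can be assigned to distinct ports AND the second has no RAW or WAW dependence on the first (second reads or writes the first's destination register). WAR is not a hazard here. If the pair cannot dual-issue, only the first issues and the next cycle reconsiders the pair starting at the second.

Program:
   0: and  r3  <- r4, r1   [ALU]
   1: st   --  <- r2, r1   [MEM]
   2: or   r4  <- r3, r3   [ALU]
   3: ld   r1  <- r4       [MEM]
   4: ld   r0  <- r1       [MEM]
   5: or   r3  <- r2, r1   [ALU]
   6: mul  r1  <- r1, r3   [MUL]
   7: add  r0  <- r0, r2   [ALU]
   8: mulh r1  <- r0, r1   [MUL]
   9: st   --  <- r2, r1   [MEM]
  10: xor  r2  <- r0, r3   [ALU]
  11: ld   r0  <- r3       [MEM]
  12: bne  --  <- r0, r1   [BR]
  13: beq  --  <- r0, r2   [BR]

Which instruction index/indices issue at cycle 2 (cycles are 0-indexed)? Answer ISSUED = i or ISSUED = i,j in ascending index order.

ISSUED = 3

c0: i0,i1 and.ALU+st.MEM  dual
c1: i2 or.ALU  RAW r4
c2: i3 ld.MEM  no-port MEM/MEM
c3: i4,i5 ld.MEM+or.ALU  dual
c4: i6,i7 mul.MUL+add.ALU  dual
c5: i8 mulh.MUL  RAW r1
c6: i9,i10 st.MEM+xor.ALU  dual
c7: i11 ld.MEM  RAW r0
c8: i12 bne.BR  no-port BR/BR
c9: i13 beq.BR  tail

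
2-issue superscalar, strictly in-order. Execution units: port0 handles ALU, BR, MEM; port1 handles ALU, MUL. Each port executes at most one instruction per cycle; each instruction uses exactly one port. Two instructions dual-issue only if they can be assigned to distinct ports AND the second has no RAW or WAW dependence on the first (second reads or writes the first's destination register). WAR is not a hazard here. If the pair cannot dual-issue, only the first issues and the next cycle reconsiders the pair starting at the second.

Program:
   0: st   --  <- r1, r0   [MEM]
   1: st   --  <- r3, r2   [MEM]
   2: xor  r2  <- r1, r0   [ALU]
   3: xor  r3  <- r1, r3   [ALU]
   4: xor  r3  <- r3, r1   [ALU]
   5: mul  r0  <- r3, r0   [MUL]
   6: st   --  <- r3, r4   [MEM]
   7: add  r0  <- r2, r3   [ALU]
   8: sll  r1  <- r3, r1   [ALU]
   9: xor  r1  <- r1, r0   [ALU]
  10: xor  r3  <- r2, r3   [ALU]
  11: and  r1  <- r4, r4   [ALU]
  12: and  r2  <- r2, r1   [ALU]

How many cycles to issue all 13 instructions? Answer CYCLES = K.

CYCLES = 9

#0 head=0: st i0 no-port MEM/MEM
#1 head=1: st;xor i1/i2 dual
#2 head=3: xor i3 RAW+WAW r3
#3 head=4: xor i4 RAW r3
#4 head=5: mul;st i5/i6 dual
#5 head=7: add;sll i7/i8 dual
#6 head=9: xor;xor i9/i10 dual
#7 head=11: and i11 RAW r1
#8 head=12: and i12 tail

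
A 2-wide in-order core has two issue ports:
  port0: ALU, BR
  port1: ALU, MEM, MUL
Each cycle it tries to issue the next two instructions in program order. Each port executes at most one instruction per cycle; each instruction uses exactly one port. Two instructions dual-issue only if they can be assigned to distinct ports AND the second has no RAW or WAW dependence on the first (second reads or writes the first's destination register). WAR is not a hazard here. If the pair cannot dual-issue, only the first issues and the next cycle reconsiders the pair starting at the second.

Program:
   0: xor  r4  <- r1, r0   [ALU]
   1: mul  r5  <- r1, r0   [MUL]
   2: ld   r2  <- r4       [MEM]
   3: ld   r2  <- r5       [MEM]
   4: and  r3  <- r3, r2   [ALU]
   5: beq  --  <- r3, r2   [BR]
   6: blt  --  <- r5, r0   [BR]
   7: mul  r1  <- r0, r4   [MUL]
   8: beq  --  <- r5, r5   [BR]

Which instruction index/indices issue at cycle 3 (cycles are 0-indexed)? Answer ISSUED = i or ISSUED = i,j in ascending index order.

ISSUED = 4

[0] i0+i1  xor+mul  -- pair
[1] i2  ld  -- no-port MEM/MEM
[2] i3  ld  -- RAW r2
[3] i4  and  -- RAW r3
[4] i5  beq  -- no-port BR/BR
[5] i6+i7  blt+mul  -- pair
[6] i8  beq  -- tail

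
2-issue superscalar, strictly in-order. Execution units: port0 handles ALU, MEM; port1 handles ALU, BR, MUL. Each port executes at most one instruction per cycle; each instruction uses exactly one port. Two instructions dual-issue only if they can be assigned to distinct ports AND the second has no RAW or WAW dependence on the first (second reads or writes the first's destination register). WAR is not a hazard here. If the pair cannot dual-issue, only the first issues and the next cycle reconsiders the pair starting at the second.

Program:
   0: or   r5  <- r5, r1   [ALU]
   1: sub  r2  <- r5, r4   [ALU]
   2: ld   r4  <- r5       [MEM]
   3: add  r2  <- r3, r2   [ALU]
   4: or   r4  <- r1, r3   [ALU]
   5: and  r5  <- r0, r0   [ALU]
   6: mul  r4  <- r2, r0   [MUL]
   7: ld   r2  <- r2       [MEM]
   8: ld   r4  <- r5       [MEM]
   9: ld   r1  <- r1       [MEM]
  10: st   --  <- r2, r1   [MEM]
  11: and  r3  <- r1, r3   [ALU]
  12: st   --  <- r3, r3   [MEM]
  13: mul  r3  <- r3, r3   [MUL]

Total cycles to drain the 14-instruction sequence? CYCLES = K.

CYCLES = 9

  cy0 -> i0 (or.ALU) RAW r5
  cy1 -> i1/i2 (sub.ALU;ld.MEM) pair
  cy2 -> i3/i4 (add.ALU;or.ALU) pair
  cy3 -> i5/i6 (and.ALU;mul.MUL) pair
  cy4 -> i7 (ld.MEM) no-port MEM/MEM
  cy5 -> i8 (ld.MEM) no-port MEM/MEM
  cy6 -> i9 (ld.MEM) no-port MEM/MEM
  cy7 -> i10/i11 (st.MEM;and.ALU) pair
  cy8 -> i12/i13 (st.MEM;mul.MUL) pair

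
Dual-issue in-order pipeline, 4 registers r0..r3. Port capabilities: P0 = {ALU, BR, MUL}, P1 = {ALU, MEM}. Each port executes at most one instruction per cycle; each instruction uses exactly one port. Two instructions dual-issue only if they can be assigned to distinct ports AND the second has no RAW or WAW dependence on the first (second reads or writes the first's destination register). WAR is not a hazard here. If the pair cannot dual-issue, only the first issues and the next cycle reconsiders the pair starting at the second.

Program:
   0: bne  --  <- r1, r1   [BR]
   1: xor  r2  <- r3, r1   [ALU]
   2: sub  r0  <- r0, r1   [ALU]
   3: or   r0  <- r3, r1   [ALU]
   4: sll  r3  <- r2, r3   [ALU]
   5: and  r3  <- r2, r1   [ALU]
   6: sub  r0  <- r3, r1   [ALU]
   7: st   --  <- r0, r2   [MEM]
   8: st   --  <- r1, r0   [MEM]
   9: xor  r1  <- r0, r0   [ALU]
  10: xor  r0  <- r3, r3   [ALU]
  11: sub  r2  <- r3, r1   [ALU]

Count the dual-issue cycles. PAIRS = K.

PAIRS = 4

t=0 i0,i1:bne.BR/xor.ALU ; pair
t=1 i2:sub.ALU ; WAW r0
t=2 i3,i4:or.ALU/sll.ALU ; pair
t=3 i5:and.ALU ; RAW r3
t=4 i6:sub.ALU ; RAW r0
t=5 i7:st.MEM ; no-port MEM/MEM
t=6 i8,i9:st.MEM/xor.ALU ; pair
t=7 i10,i11:xor.ALU/sub.ALU ; pair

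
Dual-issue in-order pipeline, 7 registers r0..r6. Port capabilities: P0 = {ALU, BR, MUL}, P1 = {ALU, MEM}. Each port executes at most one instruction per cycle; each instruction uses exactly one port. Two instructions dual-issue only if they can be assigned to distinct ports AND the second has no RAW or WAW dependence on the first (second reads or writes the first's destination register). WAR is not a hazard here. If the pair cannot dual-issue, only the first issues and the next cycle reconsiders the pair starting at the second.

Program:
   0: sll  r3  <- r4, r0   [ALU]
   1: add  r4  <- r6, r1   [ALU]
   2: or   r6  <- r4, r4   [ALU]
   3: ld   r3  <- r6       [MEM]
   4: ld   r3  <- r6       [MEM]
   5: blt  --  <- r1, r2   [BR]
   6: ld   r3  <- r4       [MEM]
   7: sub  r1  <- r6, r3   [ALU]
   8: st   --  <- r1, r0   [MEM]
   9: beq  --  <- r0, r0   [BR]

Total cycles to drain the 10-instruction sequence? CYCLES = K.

CYCLES = 7

#0 head=0: sll.ALU+add.ALU i0,i1 2-wide
#1 head=2: or.ALU i2 RAW r6
#2 head=3: ld.MEM i3 no-port MEM/MEM
#3 head=4: ld.MEM+blt.BR i4,i5 2-wide
#4 head=6: ld.MEM i6 RAW r3
#5 head=7: sub.ALU i7 RAW r1
#6 head=8: st.MEM+beq.BR i8,i9 2-wide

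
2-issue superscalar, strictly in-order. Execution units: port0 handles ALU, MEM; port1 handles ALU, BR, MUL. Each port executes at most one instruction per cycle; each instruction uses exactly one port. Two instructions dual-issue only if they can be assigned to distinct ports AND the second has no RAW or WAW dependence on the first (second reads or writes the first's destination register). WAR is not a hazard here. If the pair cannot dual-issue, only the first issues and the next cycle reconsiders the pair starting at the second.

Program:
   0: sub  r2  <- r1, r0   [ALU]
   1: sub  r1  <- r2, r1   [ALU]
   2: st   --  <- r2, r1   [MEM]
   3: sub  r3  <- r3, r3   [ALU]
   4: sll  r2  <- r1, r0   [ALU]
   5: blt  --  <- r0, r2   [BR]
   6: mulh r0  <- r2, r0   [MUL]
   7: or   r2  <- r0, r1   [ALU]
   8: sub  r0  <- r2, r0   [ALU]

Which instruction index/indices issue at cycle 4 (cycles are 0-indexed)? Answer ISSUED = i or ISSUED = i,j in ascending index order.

ISSUED = 5

  cy0 -> i0 (sub) RAW r2
  cy1 -> i1 (sub) RAW r1
  cy2 -> i2&i3 (st;sub) dual
  cy3 -> i4 (sll) RAW r2
  cy4 -> i5 (blt) no-port BR/MUL
  cy5 -> i6 (mulh) RAW r0
  cy6 -> i7 (or) RAW r2
  cy7 -> i8 (sub) tail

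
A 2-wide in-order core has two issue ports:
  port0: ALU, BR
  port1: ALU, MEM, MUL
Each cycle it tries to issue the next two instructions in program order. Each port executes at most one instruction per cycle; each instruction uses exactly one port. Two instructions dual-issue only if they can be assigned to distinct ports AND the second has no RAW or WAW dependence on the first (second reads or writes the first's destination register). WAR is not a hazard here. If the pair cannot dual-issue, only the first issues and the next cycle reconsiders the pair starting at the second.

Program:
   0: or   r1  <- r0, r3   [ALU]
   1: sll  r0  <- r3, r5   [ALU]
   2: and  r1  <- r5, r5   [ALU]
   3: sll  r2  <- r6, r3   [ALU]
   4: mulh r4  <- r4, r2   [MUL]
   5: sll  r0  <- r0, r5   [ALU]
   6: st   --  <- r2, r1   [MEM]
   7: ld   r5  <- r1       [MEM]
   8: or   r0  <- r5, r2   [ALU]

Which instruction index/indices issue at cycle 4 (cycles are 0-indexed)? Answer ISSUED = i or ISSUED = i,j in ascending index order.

c0: i0+i1 or;sll  dual
c1: i2+i3 and;sll  dual
c2: i4+i5 mulh;sll  dual
c3: i6 st  no-port MEM/MEM
c4: i7 ld  RAW r5
c5: i8 or  tail

ISSUED = 7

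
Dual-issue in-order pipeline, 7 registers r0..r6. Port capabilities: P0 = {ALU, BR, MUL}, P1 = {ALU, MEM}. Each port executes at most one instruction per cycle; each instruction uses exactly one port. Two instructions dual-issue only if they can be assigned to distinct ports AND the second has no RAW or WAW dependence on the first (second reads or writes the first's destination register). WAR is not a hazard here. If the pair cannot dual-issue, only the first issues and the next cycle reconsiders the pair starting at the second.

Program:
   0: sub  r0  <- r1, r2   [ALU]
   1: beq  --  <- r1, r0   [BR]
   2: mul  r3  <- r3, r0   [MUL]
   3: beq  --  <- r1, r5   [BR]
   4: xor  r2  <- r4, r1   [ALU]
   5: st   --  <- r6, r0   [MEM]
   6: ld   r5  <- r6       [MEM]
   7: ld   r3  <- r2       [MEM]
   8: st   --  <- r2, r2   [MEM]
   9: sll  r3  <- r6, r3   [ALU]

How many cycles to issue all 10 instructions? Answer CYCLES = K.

CYCLES = 8

t=0 i0:sub ; RAW r0
t=1 i1:beq ; no-port BR/MUL
t=2 i2:mul ; no-port MUL/BR
t=3 i3/i4:beq;xor ; dual
t=4 i5:st ; no-port MEM/MEM
t=5 i6:ld ; no-port MEM/MEM
t=6 i7:ld ; no-port MEM/MEM
t=7 i8/i9:st;sll ; dual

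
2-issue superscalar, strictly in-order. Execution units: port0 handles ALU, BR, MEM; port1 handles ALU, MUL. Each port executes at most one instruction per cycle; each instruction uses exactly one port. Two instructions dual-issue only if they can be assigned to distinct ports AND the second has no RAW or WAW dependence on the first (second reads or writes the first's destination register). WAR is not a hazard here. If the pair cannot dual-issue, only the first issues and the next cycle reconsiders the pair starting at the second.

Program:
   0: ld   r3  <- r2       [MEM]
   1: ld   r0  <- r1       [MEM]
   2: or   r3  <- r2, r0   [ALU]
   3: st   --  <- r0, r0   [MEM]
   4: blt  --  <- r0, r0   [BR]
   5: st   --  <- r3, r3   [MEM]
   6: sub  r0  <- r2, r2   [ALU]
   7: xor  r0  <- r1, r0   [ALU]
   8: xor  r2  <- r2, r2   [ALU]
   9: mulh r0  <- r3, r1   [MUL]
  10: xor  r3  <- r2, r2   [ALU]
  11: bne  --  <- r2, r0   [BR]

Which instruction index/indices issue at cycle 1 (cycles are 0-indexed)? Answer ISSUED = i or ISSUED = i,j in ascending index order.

c0: i0 ld  no-port MEM/MEM
c1: i1 ld  RAW r0
c2: i2,i3 or;st  pair
c3: i4 blt  no-port BR/MEM
c4: i5,i6 st;sub  pair
c5: i7,i8 xor;xor  pair
c6: i9,i10 mulh;xor  pair
c7: i11 bne  tail

ISSUED = 1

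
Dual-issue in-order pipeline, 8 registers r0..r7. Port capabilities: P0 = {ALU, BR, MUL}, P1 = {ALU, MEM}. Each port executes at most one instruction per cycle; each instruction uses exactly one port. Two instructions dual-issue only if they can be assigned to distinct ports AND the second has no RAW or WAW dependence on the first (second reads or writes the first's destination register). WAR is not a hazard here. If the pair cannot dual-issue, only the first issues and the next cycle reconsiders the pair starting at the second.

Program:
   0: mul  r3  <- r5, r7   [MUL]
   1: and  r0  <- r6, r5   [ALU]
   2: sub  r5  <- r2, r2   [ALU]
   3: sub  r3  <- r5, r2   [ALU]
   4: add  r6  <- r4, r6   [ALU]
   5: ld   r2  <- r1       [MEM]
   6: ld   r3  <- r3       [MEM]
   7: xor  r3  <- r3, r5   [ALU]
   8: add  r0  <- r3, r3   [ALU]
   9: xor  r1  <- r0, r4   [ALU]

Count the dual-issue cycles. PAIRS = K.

t=0 i0+i1:mul.MUL;and.ALU ; dual
t=1 i2:sub.ALU ; RAW r5
t=2 i3+i4:sub.ALU;add.ALU ; dual
t=3 i5:ld.MEM ; no-port MEM/MEM
t=4 i6:ld.MEM ; RAW+WAW r3
t=5 i7:xor.ALU ; RAW r3
t=6 i8:add.ALU ; RAW r0
t=7 i9:xor.ALU ; tail

PAIRS = 2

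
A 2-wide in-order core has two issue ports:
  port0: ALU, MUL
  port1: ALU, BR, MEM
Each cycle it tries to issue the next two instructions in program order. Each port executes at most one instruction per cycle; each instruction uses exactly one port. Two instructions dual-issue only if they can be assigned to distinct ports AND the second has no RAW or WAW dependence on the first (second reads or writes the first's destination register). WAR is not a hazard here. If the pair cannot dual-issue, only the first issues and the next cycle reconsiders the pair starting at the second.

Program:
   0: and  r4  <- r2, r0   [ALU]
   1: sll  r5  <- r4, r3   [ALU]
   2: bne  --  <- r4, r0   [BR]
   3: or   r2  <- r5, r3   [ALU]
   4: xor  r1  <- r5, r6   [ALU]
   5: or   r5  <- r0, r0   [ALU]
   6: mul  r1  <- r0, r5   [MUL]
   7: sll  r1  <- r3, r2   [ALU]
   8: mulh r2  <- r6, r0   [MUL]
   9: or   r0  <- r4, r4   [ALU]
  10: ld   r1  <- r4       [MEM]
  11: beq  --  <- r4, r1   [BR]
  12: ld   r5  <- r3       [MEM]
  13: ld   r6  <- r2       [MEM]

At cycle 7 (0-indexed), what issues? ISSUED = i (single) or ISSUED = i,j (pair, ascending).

  cy0 -> i0 (and.ALU) RAW r4
  cy1 -> i1&i2 (sll.ALU;bne.BR) pair
  cy2 -> i3&i4 (or.ALU;xor.ALU) pair
  cy3 -> i5 (or.ALU) RAW r5
  cy4 -> i6 (mul.MUL) WAW r1
  cy5 -> i7&i8 (sll.ALU;mulh.MUL) pair
  cy6 -> i9&i10 (or.ALU;ld.MEM) pair
  cy7 -> i11 (beq.BR) no-port BR/MEM
  cy8 -> i12 (ld.MEM) no-port MEM/MEM
  cy9 -> i13 (ld.MEM) tail

ISSUED = 11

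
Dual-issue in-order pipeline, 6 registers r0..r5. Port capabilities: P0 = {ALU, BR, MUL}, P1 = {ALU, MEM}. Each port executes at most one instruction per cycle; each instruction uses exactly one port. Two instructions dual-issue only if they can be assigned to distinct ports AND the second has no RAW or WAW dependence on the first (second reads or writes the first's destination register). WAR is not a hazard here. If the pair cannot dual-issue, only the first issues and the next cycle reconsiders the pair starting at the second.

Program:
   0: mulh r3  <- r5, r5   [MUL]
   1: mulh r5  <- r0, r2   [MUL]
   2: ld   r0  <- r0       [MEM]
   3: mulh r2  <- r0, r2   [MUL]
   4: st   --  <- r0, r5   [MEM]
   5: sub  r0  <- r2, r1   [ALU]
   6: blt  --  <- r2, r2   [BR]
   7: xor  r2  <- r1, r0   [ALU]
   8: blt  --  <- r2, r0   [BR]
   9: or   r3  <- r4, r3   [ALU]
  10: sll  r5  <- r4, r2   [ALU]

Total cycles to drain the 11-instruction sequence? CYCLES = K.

CYCLES = 7

0. mulh @i0  | no-port MUL/MUL
1. mulh+ld @i1&i2  | pair
2. mulh+st @i3&i4  | pair
3. sub+blt @i5&i6  | pair
4. xor @i7  | RAW r2
5. blt+or @i8&i9  | pair
6. sll @i10  | tail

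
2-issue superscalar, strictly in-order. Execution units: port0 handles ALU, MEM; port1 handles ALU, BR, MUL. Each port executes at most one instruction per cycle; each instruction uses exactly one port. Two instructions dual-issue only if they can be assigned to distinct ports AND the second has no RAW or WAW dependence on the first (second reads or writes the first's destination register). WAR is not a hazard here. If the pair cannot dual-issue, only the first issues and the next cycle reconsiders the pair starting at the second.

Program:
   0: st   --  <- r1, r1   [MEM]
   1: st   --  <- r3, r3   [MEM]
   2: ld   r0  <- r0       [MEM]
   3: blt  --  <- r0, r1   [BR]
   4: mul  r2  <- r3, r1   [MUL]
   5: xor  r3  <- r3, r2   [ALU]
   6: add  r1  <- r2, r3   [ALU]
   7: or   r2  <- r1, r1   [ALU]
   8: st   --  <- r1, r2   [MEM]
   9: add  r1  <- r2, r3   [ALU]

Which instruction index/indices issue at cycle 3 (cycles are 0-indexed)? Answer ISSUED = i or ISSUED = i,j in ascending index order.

0. st @i0  | no-port MEM/MEM
1. st @i1  | no-port MEM/MEM
2. ld @i2  | RAW r0
3. blt @i3  | no-port BR/MUL
4. mul @i4  | RAW r2
5. xor @i5  | RAW r3
6. add @i6  | RAW r1
7. or @i7  | RAW r2
8. st+add @i8&i9  | pair

ISSUED = 3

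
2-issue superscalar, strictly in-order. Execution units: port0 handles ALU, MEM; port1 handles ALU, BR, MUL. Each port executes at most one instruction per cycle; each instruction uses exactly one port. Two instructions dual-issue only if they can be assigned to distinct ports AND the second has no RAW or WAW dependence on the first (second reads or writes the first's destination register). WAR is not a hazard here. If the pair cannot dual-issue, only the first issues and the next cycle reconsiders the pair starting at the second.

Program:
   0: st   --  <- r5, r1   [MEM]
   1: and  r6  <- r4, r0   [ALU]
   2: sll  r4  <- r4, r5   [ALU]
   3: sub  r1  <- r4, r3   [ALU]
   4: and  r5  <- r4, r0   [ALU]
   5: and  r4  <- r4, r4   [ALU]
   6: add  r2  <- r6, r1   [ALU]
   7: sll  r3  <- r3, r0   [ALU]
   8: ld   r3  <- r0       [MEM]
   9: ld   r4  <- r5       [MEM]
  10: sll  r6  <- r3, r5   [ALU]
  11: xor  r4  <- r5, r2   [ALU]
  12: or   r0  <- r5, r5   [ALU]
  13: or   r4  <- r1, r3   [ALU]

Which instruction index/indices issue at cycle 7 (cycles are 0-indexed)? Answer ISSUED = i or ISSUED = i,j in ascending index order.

ISSUED = 11,12

[0] i0,i1  st.MEM/and.ALU  -- 2-wide
[1] i2  sll.ALU  -- RAW r4
[2] i3,i4  sub.ALU/and.ALU  -- 2-wide
[3] i5,i6  and.ALU/add.ALU  -- 2-wide
[4] i7  sll.ALU  -- WAW r3
[5] i8  ld.MEM  -- no-port MEM/MEM
[6] i9,i10  ld.MEM/sll.ALU  -- 2-wide
[7] i11,i12  xor.ALU/or.ALU  -- 2-wide
[8] i13  or.ALU  -- tail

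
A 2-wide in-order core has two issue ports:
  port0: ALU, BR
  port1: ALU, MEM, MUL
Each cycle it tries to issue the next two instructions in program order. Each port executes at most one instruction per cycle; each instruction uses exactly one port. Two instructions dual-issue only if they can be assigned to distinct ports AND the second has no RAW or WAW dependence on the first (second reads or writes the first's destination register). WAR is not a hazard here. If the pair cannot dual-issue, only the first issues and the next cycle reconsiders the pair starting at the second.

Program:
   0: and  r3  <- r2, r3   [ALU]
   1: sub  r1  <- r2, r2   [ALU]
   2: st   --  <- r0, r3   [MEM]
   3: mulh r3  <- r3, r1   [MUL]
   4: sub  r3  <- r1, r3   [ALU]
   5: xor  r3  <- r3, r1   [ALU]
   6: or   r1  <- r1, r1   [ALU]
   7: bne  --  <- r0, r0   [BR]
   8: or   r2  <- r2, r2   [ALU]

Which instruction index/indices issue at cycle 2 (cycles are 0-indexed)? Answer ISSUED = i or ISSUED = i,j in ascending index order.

t=0 i0,i1:and.ALU sub.ALU ; pair
t=1 i2:st.MEM ; no-port MEM/MUL
t=2 i3:mulh.MUL ; RAW+WAW r3
t=3 i4:sub.ALU ; RAW+WAW r3
t=4 i5,i6:xor.ALU or.ALU ; pair
t=5 i7,i8:bne.BR or.ALU ; pair

ISSUED = 3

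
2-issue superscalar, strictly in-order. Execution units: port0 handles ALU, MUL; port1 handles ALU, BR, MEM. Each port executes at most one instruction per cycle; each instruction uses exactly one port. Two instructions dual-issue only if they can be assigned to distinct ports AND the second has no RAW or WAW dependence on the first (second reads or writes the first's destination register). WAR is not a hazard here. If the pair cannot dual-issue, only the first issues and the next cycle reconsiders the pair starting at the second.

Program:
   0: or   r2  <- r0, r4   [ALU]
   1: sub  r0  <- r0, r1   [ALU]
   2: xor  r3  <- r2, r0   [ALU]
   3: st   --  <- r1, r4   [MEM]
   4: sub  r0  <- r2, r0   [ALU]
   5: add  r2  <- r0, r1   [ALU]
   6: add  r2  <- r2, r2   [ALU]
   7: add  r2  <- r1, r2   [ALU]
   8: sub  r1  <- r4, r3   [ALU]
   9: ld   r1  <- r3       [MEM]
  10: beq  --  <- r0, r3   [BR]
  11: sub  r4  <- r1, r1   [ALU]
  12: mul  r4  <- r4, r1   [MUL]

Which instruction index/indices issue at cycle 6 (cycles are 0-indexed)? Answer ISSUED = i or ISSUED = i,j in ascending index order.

t=0 i0&i1:or;sub ; 2-wide
t=1 i2&i3:xor;st ; 2-wide
t=2 i4:sub ; RAW r0
t=3 i5:add ; RAW+WAW r2
t=4 i6:add ; RAW+WAW r2
t=5 i7&i8:add;sub ; 2-wide
t=6 i9:ld ; no-port MEM/BR
t=7 i10&i11:beq;sub ; 2-wide
t=8 i12:mul ; tail

ISSUED = 9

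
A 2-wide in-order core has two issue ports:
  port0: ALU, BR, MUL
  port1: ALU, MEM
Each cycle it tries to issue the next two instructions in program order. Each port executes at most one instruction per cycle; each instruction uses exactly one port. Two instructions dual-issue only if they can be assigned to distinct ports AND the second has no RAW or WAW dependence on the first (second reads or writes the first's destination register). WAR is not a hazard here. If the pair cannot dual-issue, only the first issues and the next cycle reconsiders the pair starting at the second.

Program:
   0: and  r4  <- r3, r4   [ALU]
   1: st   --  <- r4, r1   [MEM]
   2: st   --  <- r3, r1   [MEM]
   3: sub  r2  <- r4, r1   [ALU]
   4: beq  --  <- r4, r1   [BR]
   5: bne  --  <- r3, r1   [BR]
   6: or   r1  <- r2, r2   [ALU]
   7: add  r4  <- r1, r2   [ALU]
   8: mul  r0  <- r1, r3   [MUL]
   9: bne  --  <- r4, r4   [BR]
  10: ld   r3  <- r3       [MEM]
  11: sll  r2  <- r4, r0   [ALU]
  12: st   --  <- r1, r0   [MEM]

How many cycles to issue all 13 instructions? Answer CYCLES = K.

CYCLES = 8

#0 head=0: and.ALU i0 RAW r4
#1 head=1: st.MEM i1 no-port MEM/MEM
#2 head=2: st.MEM/sub.ALU i2/i3 pair
#3 head=4: beq.BR i4 no-port BR/BR
#4 head=5: bne.BR/or.ALU i5/i6 pair
#5 head=7: add.ALU/mul.MUL i7/i8 pair
#6 head=9: bne.BR/ld.MEM i9/i10 pair
#7 head=11: sll.ALU/st.MEM i11/i12 pair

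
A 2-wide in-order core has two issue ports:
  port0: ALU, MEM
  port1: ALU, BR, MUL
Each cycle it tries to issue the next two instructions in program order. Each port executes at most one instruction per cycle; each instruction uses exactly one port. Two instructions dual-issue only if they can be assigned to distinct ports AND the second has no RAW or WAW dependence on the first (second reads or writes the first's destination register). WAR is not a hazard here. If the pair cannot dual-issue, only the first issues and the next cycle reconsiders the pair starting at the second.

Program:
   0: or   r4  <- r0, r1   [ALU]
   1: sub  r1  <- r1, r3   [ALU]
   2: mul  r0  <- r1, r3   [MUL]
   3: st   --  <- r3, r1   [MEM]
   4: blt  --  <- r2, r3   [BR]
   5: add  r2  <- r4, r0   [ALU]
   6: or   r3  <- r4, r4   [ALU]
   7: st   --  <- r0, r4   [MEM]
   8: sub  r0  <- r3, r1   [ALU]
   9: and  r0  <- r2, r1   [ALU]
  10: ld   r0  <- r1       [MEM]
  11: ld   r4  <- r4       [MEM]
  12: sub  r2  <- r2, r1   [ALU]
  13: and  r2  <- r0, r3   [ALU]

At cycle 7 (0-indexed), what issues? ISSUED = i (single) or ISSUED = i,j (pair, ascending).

  cy0 -> i0/i1 (or;sub) dual
  cy1 -> i2/i3 (mul;st) dual
  cy2 -> i4/i5 (blt;add) dual
  cy3 -> i6/i7 (or;st) dual
  cy4 -> i8 (sub) WAW r0
  cy5 -> i9 (and) WAW r0
  cy6 -> i10 (ld) no-port MEM/MEM
  cy7 -> i11/i12 (ld;sub) dual
  cy8 -> i13 (and) tail

ISSUED = 11,12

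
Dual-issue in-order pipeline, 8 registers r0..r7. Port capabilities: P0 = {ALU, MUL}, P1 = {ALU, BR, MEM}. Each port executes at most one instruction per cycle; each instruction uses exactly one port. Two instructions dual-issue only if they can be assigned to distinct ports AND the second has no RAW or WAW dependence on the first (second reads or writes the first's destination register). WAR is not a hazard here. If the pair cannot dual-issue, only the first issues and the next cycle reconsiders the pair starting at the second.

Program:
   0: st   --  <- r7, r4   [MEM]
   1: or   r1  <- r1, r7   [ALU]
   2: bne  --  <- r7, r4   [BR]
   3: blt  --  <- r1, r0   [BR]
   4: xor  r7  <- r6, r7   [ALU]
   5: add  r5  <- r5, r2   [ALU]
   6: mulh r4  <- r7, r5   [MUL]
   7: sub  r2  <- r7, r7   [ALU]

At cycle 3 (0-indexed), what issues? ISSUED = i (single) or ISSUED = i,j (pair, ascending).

ISSUED = 5

t=0 i0&i1:st/or ; dual
t=1 i2:bne ; no-port BR/BR
t=2 i3&i4:blt/xor ; dual
t=3 i5:add ; RAW r5
t=4 i6&i7:mulh/sub ; dual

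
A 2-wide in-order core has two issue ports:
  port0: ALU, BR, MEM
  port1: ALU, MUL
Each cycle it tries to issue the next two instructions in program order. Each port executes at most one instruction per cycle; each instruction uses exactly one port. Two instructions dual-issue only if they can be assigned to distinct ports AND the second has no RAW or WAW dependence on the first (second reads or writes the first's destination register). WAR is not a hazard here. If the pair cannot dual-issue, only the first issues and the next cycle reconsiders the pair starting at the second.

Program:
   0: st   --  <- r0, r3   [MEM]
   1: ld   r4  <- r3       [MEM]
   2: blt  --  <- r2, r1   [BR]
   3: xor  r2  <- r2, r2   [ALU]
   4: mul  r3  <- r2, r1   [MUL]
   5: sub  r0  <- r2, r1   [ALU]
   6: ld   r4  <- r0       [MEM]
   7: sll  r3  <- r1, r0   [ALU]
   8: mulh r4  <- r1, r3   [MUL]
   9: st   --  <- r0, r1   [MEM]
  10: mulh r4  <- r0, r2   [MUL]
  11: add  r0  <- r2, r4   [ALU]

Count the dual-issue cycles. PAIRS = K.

c0: i0 st  no-port MEM/MEM
c1: i1 ld  no-port MEM/BR
c2: i2/i3 blt/xor  dual
c3: i4/i5 mul/sub  dual
c4: i6/i7 ld/sll  dual
c5: i8/i9 mulh/st  dual
c6: i10 mulh  RAW r4
c7: i11 add  tail

PAIRS = 4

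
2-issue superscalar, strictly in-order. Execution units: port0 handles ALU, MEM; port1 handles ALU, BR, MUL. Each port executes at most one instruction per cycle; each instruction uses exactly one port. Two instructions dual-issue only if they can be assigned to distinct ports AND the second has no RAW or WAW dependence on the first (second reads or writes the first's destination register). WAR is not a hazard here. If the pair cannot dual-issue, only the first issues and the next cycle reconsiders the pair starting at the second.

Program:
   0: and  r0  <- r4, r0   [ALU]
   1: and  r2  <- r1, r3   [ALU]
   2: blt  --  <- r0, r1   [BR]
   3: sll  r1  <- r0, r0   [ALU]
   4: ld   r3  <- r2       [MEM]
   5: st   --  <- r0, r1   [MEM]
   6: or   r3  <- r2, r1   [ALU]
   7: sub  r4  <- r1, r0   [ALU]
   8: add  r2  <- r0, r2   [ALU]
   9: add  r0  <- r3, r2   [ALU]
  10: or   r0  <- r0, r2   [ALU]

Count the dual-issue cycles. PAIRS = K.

c0: i0,i1 and.ALU+and.ALU  pair
c1: i2,i3 blt.BR+sll.ALU  pair
c2: i4 ld.MEM  no-port MEM/MEM
c3: i5,i6 st.MEM+or.ALU  pair
c4: i7,i8 sub.ALU+add.ALU  pair
c5: i9 add.ALU  RAW+WAW r0
c6: i10 or.ALU  tail

PAIRS = 4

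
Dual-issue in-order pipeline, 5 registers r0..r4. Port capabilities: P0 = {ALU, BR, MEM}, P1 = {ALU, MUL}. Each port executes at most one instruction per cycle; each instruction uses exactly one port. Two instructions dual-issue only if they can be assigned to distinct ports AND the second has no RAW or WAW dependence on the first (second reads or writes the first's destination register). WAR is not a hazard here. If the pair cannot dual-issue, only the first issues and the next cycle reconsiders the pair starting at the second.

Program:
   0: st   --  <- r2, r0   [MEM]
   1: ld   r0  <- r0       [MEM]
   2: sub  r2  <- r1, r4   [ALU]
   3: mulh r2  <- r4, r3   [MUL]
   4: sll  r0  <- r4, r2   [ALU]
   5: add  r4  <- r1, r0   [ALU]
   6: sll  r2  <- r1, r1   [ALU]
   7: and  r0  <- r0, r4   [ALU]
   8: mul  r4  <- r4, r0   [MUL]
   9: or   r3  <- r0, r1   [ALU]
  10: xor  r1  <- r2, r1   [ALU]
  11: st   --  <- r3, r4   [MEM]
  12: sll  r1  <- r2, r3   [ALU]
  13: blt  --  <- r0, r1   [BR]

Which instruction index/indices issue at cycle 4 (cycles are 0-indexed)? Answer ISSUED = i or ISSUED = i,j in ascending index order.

ISSUED = 5,6

c0: i0 st.MEM  no-port MEM/MEM
c1: i1,i2 ld.MEM;sub.ALU  pair
c2: i3 mulh.MUL  RAW r2
c3: i4 sll.ALU  RAW r0
c4: i5,i6 add.ALU;sll.ALU  pair
c5: i7 and.ALU  RAW r0
c6: i8,i9 mul.MUL;or.ALU  pair
c7: i10,i11 xor.ALU;st.MEM  pair
c8: i12 sll.ALU  RAW r1
c9: i13 blt.BR  tail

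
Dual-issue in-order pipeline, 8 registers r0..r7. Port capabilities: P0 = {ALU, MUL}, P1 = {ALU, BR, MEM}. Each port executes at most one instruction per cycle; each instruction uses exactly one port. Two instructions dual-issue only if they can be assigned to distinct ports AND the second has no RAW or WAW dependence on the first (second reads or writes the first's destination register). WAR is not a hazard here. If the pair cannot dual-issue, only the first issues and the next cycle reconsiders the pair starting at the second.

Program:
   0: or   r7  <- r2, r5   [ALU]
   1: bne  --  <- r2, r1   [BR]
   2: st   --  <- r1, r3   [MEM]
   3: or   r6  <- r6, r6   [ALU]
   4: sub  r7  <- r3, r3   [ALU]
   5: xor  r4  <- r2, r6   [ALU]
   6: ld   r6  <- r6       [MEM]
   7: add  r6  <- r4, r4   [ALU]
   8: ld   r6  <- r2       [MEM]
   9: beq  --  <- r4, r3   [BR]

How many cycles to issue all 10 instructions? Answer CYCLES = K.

c0: i0&i1 or;bne  2-wide
c1: i2&i3 st;or  2-wide
c2: i4&i5 sub;xor  2-wide
c3: i6 ld  WAW r6
c4: i7 add  WAW r6
c5: i8 ld  no-port MEM/BR
c6: i9 beq  tail

CYCLES = 7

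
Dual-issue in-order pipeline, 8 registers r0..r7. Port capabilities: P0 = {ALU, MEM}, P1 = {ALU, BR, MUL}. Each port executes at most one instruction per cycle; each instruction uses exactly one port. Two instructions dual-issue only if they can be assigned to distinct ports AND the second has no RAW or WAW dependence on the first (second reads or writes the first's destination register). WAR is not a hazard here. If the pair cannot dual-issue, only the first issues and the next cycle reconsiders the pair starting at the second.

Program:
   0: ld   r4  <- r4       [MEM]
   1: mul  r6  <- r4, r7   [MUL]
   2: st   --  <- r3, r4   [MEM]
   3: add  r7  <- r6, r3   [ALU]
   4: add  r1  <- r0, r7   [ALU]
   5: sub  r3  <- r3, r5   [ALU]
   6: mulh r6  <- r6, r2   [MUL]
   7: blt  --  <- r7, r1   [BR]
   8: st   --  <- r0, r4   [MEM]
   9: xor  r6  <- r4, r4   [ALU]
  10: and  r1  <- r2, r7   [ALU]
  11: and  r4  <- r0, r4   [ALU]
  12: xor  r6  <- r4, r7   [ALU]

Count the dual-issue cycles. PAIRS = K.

[0] i0  ld  -- RAW r4
[1] i1,i2  mul;st  -- dual
[2] i3  add  -- RAW r7
[3] i4,i5  add;sub  -- dual
[4] i6  mulh  -- no-port MUL/BR
[5] i7,i8  blt;st  -- dual
[6] i9,i10  xor;and  -- dual
[7] i11  and  -- RAW r4
[8] i12  xor  -- tail

PAIRS = 4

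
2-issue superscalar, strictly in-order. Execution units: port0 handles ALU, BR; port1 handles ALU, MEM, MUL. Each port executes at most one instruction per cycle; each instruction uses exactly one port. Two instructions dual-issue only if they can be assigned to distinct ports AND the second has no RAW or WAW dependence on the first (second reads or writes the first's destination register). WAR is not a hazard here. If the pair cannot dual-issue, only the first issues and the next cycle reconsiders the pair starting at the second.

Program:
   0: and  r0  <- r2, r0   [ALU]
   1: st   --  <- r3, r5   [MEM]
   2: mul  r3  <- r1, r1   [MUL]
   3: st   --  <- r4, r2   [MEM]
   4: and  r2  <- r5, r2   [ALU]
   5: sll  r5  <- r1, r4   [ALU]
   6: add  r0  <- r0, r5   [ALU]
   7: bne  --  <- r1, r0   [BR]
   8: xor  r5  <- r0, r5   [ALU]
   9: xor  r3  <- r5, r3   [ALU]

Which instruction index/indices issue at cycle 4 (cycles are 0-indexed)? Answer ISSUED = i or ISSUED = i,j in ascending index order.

ISSUED = 6

c0: i0&i1 and.ALU;st.MEM  dual
c1: i2 mul.MUL  no-port MUL/MEM
c2: i3&i4 st.MEM;and.ALU  dual
c3: i5 sll.ALU  RAW r5
c4: i6 add.ALU  RAW r0
c5: i7&i8 bne.BR;xor.ALU  dual
c6: i9 xor.ALU  tail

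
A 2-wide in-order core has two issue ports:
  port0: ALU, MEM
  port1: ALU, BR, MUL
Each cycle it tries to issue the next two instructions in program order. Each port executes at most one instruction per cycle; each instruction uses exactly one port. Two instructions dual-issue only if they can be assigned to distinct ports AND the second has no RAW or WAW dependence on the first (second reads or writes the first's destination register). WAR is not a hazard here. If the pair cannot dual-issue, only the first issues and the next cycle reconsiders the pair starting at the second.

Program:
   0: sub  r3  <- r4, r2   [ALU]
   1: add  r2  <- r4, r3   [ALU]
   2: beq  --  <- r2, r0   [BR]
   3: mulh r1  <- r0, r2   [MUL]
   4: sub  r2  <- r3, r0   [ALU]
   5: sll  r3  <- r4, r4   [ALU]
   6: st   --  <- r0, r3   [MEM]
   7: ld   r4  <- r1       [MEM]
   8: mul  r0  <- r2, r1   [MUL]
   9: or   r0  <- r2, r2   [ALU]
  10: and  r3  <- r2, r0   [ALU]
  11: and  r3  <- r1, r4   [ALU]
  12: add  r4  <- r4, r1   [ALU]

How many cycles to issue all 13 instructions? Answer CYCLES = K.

CYCLES = 10

[0] i0  sub.ALU  -- RAW r3
[1] i1  add.ALU  -- RAW r2
[2] i2  beq.BR  -- no-port BR/MUL
[3] i3,i4  mulh.MUL;sub.ALU  -- 2-wide
[4] i5  sll.ALU  -- RAW r3
[5] i6  st.MEM  -- no-port MEM/MEM
[6] i7,i8  ld.MEM;mul.MUL  -- 2-wide
[7] i9  or.ALU  -- RAW r0
[8] i10  and.ALU  -- WAW r3
[9] i11,i12  and.ALU;add.ALU  -- 2-wide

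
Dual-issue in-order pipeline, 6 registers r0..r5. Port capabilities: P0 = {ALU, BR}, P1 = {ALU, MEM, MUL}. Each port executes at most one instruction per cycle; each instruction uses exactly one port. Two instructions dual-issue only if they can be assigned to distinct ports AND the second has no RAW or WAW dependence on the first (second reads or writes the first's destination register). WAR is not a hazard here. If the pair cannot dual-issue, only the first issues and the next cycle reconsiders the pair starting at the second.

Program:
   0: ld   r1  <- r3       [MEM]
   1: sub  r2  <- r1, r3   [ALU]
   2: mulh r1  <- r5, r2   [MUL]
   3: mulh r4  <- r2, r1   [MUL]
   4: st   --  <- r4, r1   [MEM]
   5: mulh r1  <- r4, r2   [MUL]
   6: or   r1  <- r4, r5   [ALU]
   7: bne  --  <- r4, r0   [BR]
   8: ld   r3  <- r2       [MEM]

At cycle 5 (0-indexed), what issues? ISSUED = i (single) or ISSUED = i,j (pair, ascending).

ISSUED = 5

#0 head=0: ld i0 RAW r1
#1 head=1: sub i1 RAW r2
#2 head=2: mulh i2 no-port MUL/MUL
#3 head=3: mulh i3 no-port MUL/MEM
#4 head=4: st i4 no-port MEM/MUL
#5 head=5: mulh i5 WAW r1
#6 head=6: or+bne i6/i7 dual
#7 head=8: ld i8 tail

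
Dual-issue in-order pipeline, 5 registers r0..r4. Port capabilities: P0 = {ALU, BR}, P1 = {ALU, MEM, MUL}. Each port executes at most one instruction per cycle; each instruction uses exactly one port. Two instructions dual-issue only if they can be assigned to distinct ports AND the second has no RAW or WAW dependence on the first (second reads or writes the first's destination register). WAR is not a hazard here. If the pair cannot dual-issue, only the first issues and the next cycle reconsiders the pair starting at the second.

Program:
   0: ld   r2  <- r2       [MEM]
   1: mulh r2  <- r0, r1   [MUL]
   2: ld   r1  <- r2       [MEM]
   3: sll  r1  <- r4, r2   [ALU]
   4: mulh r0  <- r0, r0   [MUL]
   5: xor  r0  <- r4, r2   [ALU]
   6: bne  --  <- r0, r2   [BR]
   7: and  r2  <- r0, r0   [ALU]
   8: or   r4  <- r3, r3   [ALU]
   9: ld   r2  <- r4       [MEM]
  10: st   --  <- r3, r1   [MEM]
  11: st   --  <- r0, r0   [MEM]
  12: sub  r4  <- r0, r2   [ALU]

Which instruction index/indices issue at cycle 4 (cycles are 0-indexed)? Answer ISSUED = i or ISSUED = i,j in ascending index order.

[0] i0  ld  -- no-port MEM/MUL
[1] i1  mulh  -- no-port MUL/MEM
[2] i2  ld  -- WAW r1
[3] i3/i4  sll mulh  -- dual
[4] i5  xor  -- RAW r0
[5] i6/i7  bne and  -- dual
[6] i8  or  -- RAW r4
[7] i9  ld  -- no-port MEM/MEM
[8] i10  st  -- no-port MEM/MEM
[9] i11/i12  st sub  -- dual

ISSUED = 5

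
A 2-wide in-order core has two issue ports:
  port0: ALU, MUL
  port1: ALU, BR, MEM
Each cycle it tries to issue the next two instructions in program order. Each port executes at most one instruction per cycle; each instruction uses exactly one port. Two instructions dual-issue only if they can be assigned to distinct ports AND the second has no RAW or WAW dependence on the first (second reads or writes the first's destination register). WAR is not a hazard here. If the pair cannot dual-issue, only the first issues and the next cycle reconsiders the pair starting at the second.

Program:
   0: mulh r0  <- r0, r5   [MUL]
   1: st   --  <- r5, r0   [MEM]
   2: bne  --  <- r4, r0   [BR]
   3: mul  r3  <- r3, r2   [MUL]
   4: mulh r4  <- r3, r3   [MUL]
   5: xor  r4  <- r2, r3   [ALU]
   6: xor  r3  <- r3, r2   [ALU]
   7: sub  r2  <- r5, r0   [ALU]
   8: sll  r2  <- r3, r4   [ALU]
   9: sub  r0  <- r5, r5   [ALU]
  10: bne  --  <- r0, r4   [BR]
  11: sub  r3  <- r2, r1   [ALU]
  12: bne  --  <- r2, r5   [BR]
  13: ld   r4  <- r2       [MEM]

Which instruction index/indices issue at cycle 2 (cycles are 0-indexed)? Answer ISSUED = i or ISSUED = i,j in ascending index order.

#0 head=0: mulh i0 RAW r0
#1 head=1: st i1 no-port MEM/BR
#2 head=2: bne mul i2+i3 2-wide
#3 head=4: mulh i4 WAW r4
#4 head=5: xor xor i5+i6 2-wide
#5 head=7: sub i7 WAW r2
#6 head=8: sll sub i8+i9 2-wide
#7 head=10: bne sub i10+i11 2-wide
#8 head=12: bne i12 no-port BR/MEM
#9 head=13: ld i13 tail

ISSUED = 2,3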